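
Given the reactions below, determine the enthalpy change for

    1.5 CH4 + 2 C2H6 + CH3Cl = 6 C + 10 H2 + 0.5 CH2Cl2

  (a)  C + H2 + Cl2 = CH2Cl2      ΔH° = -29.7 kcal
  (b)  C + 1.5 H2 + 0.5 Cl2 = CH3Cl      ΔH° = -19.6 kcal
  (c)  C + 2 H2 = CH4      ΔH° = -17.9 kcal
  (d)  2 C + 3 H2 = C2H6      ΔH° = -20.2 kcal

ΔH° = 72.0 kcal

(a) × 1/2: (1/2)·(-29.7) = -14.85 kcal
(b) reversed: +19.6 kcal
(c) reversed and × 3/2: (-3/2)·(-17.9) = +26.85 kcal
(d) reversed and × 2: (-2)·(-20.2) = +40.4 kcal
ΔH° = (-14.85) + (+19.6) + (+26.85) + (+40.4) = 72.0 kcal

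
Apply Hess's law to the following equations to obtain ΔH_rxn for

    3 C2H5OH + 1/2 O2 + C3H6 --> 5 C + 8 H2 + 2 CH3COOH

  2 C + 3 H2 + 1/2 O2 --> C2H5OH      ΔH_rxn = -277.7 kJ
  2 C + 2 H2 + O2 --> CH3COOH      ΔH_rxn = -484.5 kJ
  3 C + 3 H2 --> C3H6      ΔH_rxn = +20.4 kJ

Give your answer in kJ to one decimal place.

equation 1 reversed and × 3 (C2H5OH must end up as a reactant; ×3 to match 3 C2H5OH in the target): (-3)·(-277.7) = +833.1 kJ
equation 2 × 2 (scale by 2 for the 2 CH3COOH): (2)·(-484.5) = -969.0 kJ
equation 3 reversed (reverse to put C3H6 on the reactant side): -20.4 kJ
Combining the equations, ΔH_rxn = (+833.1) + (-969.0) + (-20.4) = -156.3 kJ

ΔH_rxn = -156.3 kJ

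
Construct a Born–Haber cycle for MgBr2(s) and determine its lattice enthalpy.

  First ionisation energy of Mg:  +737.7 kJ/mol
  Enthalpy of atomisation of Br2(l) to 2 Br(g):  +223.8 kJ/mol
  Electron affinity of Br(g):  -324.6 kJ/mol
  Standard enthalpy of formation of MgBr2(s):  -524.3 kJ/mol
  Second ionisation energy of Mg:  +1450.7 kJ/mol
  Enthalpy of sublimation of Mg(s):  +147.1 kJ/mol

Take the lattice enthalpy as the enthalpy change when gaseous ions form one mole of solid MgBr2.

U = -2434.4 kJ/mol

ΔHf° = 1·ΔHsub + 1·(ΣIE) + 1·D(Br2) + 2·EA + U
-524.3 = 1·(+147.1) + 1·(+2188.4) + 1·(+223.8) + 2·(-324.6) + U
U = -524.3 − (+1910.1) = -2434.4 kJ/mol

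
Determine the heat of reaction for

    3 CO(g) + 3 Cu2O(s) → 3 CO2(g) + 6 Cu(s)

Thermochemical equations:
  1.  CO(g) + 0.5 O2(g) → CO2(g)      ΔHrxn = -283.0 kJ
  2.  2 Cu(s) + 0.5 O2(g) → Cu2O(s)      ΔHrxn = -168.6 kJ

ΔHrxn = -343.2 kJ

eq. 1 × 3: (3)·(-283.0) = -849.0 kJ
eq. 2 reversed and × 3: (-3)·(-168.6) = +505.8 kJ
Since enthalpy is a state function, ΔHrxn = (-849.0) + (+505.8) = -343.2 kJ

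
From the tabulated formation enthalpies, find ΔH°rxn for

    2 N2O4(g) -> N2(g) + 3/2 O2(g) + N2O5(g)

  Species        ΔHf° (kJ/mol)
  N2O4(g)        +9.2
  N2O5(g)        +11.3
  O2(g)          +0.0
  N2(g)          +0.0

ΔH°rxn = -7.1 kJ/mol

Products: 1·(+0.0) + 3/2·(+0.0) + 1·(+11.3) = +11.3
Reactants: 2·(+9.2) = +18.4
ΔH°rxn = (+11.3) − (+18.4) = -7.1 kJ/mol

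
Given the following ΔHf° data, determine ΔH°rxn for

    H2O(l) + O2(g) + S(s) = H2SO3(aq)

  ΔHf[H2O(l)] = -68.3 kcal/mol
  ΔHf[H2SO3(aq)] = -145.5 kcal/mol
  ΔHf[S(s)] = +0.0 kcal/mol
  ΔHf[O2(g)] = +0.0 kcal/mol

Products: 1·(-145.5) = -145.5
Reactants: 1·(-68.3) + 1·(+0.0) + 1·(+0.0) = -68.3
ΔH°rxn = (-145.5) − (-68.3) = -77.2 kcal/mol

ΔH°rxn = -77.2 kcal/mol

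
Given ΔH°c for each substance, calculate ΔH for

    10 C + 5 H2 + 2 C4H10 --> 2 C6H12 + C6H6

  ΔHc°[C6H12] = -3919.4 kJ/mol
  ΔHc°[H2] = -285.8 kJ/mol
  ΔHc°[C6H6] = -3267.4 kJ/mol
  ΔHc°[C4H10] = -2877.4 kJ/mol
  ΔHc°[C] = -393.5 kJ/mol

With combustion enthalpies, reactants minus products:
= [10·(-393.5) + 5·(-285.8) + 2·(-2877.4)] − [2·(-3919.4) + 1·(-3267.4)]
= -12.6 kJ/mol

ΔH = -12.6 kJ/mol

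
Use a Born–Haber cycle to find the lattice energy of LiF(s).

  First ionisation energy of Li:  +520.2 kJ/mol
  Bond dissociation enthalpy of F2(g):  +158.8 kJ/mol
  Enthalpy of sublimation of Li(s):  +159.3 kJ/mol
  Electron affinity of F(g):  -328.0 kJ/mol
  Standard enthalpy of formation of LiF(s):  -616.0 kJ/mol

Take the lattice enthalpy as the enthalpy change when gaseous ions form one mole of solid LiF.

ΔHf° = 1·ΔHsub + 1·(ΣIE) + 1/2·D(F2) + 1·EA + U
-616.0 = 1·(+159.3) + 1·(+520.2) + 1/2·(+158.8) + 1·(-328.0) + U
U = -616.0 − (+430.9) = -1046.9 kJ/mol

U = -1046.9 kJ/mol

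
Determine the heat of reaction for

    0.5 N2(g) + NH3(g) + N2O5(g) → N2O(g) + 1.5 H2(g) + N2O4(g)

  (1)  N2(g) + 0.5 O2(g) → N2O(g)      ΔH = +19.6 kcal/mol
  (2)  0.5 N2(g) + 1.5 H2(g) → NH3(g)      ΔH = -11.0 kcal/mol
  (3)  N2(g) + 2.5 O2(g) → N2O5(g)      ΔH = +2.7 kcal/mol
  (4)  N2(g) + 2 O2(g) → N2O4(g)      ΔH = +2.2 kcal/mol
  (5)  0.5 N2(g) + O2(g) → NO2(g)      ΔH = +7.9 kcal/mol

(1) as written: +19.6 kcal/mol
(2) reversed: +11.0 kcal/mol
(3) reversed: -2.7 kcal/mol
(4) as written: +2.2 kcal/mol
(5): not needed.
Summing the manipulated equations, ΔH = (1)·(+19.6) + (-1)·(-11.0) + (-1)·(+2.7) + (1)·(+2.2) = 30.1 kcal/mol

ΔH = 30.1 kcal/mol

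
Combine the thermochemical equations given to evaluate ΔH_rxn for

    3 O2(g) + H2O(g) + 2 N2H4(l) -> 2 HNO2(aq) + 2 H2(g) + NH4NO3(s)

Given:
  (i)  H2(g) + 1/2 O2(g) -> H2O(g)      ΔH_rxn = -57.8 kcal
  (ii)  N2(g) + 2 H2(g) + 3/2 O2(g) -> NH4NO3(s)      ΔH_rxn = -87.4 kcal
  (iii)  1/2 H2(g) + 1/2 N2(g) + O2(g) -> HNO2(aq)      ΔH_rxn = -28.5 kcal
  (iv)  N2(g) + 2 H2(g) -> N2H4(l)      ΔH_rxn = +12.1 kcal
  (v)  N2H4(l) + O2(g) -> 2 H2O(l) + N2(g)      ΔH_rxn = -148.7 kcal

(i) reversed: +57.8 kcal
(ii) as written: -87.4 kcal
(iii) × 2: (2)·(-28.5) = -57.0 kcal
(iv) reversed and × 2: (-2)·(+12.1) = -24.2 kcal
(v): not needed.
ΔH_rxn = (+57.8) + (-87.4) + (-57.0) + (-24.2) = -110.8 kcal

ΔH_rxn = -110.8 kcal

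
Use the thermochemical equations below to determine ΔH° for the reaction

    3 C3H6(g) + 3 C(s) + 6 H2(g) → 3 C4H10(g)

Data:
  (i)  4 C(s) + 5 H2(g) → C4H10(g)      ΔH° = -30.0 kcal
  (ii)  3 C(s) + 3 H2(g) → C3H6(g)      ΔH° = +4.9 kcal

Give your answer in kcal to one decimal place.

ΔH° = -104.7 kcal

(i) × 3 (×3 to match 3 C4H10(g) in the target): (3)·(-30.0) = -90.0 kcal
(ii) reversed and × 3 (C3H6(g) must end up as a reactant; scale by 3 for the 3 C3H6(g)): (-3)·(+4.9) = -14.7 kcal
ΔH° = (3)·(-30.0) + (-3)·(+4.9) = -104.7 kcal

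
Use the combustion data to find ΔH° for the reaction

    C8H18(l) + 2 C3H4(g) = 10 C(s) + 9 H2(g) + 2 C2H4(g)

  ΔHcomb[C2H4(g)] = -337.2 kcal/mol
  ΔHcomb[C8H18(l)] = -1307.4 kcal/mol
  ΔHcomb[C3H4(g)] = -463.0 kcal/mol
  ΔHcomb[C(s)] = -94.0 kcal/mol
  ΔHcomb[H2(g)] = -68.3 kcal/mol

Using ΔH = Σ nΔHc°(reactants) − Σ nΔHc°(products):
= [1·(-1307.4) + 2·(-463.0)] − [10·(-94.0) + 9·(-68.3) + 2·(-337.2)]
= -4.3 kcal/mol

ΔH° = -4.3 kcal/mol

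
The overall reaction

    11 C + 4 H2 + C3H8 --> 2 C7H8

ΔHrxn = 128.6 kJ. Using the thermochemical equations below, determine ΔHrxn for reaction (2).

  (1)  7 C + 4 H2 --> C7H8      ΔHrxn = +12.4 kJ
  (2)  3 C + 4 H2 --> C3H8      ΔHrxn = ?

ΔHrxn = -103.8 kJ

(1) × 2 (×2 to match 2 C7H8 in the target): (2)·(+12.4) = +24.8 kJ
(2) reversed (reverse to put C3H8 on the reactant side): contributes −x
+128.6 = (+24.8) − x
x = (+128.6 − (+24.8)) / (-1) = -103.8 kJ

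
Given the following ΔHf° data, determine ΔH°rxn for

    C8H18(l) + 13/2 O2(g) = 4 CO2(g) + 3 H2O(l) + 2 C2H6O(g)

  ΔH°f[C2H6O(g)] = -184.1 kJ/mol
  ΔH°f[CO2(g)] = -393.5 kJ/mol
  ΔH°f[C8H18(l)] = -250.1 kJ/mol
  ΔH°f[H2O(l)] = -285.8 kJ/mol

Products: 4·(-393.5) + 3·(-285.8) + 2·(-184.1) = -2799.6
Reactants: 1·(-250.1) + 13/2·(+0.0) = -250.1
ΔH°rxn = (-2799.6) − (-250.1) = -2549.5 kJ/mol

ΔH°rxn = -2549.5 kJ/mol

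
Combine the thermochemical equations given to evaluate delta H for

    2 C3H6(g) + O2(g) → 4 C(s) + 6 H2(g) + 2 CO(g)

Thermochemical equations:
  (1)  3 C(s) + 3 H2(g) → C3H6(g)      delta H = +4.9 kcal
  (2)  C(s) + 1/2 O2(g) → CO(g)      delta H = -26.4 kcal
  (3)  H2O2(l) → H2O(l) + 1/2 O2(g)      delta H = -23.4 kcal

delta H = -62.6 kcal

(1) reversed and × 2: (-2)·(+4.9) = -9.8 kcal
(2) × 2: (2)·(-26.4) = -52.8 kcal
(3): not needed.
Combining the equations, delta H = (-2)·(+4.9) + (2)·(-26.4) = -62.6 kcal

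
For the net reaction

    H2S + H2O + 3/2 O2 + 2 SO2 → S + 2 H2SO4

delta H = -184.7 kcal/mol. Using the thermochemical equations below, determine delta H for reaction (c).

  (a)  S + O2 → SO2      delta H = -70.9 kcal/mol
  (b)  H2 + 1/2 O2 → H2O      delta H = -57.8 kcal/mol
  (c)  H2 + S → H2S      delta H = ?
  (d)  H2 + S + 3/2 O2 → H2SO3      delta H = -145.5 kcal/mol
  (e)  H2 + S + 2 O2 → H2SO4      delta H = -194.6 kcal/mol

(a) reversed and × 2: (-2)·(-70.9) = +141.8 kcal/mol
(b) reversed: +57.8 kcal/mol
(c) reversed: contributes −x
(d): not needed.
(e) × 2: (2)·(-194.6) = -389.2 kcal/mol
-184.7 = (+141.8) + (+57.8) + (-389.2) − x
x = (-184.7 − (-189.6)) / (-1) = -4.9 kcal/mol

delta H = -4.9 kcal/mol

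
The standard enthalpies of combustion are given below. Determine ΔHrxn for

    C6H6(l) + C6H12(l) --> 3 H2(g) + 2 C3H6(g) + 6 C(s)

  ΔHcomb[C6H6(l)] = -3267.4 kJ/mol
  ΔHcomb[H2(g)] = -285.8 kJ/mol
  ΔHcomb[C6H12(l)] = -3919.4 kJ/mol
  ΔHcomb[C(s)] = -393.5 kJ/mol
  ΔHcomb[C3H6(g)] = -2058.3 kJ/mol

ΔHrxn = 148.2 kJ/mol

Using ΔH = Σ nΔHc°(reactants) − Σ nΔHc°(products):
= [1·(-3267.4) + 1·(-3919.4)] − [3·(-285.8) + 2·(-2058.3) + 6·(-393.5)]
= 148.2 kJ/mol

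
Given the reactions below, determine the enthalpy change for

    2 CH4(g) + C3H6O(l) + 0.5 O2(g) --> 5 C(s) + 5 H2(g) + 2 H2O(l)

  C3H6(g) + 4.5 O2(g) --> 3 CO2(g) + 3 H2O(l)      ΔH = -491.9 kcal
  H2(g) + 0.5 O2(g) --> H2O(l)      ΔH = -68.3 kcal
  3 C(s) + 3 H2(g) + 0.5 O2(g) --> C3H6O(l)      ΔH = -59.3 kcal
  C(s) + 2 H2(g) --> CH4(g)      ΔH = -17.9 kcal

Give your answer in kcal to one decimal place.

ΔH = -41.5 kcal

equation 1: not needed (CO2(g) appears nowhere else).
equation 2 × 2: (2)·(-68.3) = -136.6 kcal
equation 3 reversed (C3H6O(l) must end up as a reactant): +59.3 kcal
equation 4 reversed and × 2 (CH4(g) must end up as a reactant; ×2 to match 2 CH4(g) in the target): (-2)·(-17.9) = +35.8 kcal
ΔH = (-136.6) + (+59.3) + (+35.8) = -41.5 kcal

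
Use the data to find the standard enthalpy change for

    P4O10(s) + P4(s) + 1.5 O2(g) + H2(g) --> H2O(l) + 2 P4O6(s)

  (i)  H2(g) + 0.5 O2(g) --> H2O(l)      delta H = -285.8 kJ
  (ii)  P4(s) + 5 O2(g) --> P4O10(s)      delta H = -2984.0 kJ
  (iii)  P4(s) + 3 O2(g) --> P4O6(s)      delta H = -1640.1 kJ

(i) as written: -285.8 kJ
(ii) reversed: +2984.0 kJ
(iii) × 2: (2)·(-1640.1) = -3280.2 kJ
Summing the manipulated equations, delta H = (1)·(-285.8) + (-1)·(-2984.0) + (2)·(-1640.1) = -582.0 kJ

delta H = -582.0 kJ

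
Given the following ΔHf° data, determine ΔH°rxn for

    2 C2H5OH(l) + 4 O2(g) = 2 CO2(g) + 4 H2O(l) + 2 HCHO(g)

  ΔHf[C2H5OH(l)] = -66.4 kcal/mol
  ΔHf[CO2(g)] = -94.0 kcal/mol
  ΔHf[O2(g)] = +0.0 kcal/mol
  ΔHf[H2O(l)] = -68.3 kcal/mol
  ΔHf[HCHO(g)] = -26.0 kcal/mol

ΔH°rxn = -380.4 kcal/mol

Products: 2·(-94.0) + 4·(-68.3) + 2·(-26.0) = -513.2
Reactants: 2·(-66.4) + 4·(+0.0) = -132.8
ΔH°rxn = (-513.2) − (-132.8) = -380.4 kcal/mol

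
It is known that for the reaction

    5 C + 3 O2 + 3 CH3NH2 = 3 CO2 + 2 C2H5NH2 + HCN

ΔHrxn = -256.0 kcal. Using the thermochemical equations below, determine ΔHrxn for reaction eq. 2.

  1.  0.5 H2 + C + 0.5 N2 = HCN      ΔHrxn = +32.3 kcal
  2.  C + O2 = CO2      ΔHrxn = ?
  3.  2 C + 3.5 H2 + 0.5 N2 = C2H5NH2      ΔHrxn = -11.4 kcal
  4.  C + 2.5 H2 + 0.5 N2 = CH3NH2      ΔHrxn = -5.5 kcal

eq. 1 as written (HCN already on the product side): +32.3 kcal
eq. 2 × 3 (scale by 3 for the 3 CO2): contributes 3·x
eq. 3 × 2 (×2 to match 2 C2H5NH2 in the target): (2)·(-11.4) = -22.8 kcal
eq. 4 reversed and × 3 (reverse to put CH3NH2 on the reactant side; scale by 3 for the 3 CH3NH2): (-3)·(-5.5) = +16.5 kcal
-256.0 = (+32.3) + (-22.8) + (+16.5) + 3·x
x = (-256.0 − (+26.0)) / (3) = -94.0 kcal

ΔHrxn = -94.0 kcal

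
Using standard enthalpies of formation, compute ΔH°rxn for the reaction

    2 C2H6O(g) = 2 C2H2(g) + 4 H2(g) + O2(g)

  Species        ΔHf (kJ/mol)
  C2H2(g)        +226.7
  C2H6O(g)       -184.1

Products: 2·(+226.7) + 4·(+0.0) + 1·(+0.0) = +453.4
Reactants: 2·(-184.1) = -368.2
ΔH°rxn = (+453.4) − (-368.2) = 821.6 kJ/mol

ΔH°rxn = 821.6 kJ/mol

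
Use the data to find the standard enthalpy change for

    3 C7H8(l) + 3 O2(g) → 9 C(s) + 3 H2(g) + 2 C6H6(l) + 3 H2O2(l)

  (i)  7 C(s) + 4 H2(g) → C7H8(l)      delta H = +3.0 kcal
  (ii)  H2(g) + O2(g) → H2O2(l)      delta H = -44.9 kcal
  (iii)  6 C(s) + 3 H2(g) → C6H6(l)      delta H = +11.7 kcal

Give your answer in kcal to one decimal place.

(i) reversed and × 3: (-3)·(+3.0) = -9.0 kcal
(ii) × 3: (3)·(-44.9) = -134.7 kcal
(iii) × 2: (2)·(+11.7) = +23.4 kcal
delta H = (-9.0) + (-134.7) + (+23.4) = -120.3 kcal

delta H = -120.3 kcal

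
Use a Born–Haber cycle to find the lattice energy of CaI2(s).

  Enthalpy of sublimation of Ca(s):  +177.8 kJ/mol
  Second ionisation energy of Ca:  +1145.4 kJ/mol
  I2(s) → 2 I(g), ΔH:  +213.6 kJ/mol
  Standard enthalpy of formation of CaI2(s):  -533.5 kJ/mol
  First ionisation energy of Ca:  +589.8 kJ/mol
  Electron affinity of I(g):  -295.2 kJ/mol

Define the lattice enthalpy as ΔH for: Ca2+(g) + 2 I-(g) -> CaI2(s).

U = -2069.7 kJ/mol

ΔHf° = 1·ΔHsub + 1·(ΣIE) + 1·D(I2) + 2·EA + U
-533.5 = 1·(+177.8) + 1·(+1735.2) + 1·(+213.6) + 2·(-295.2) + U
U = -533.5 − (+1536.2) = -2069.7 kJ/mol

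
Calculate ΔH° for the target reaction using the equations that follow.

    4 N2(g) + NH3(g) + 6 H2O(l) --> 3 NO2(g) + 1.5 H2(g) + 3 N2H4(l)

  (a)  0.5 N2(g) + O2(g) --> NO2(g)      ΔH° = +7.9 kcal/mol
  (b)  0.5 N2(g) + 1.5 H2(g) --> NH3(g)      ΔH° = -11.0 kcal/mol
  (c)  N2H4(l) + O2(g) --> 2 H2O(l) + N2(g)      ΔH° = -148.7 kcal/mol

(a) × 3 (×3 to match 3 NO2(g) in the target): (3)·(+7.9) = +23.7 kcal/mol
(b) reversed (reverse to put NH3(g) on the reactant side): +11.0 kcal/mol
(c) reversed and × 3 (N2H4(l) must end up as a product; ×3 to match 3 N2H4(l) in the target): (-3)·(-148.7) = +446.1 kcal/mol
Combining the equations, ΔH° = (+23.7) + (+11.0) + (+446.1) = 480.8 kcal/mol

ΔH° = 480.8 kcal/mol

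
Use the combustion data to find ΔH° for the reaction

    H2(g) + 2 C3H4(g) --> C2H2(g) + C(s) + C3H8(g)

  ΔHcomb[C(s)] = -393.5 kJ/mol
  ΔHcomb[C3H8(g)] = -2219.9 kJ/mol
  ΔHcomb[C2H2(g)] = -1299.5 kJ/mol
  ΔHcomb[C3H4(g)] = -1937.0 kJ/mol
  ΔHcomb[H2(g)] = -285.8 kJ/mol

With combustion enthalpies, reactants minus products:
= [1·(-285.8) + 2·(-1937.0)] − [1·(-1299.5) + 1·(-393.5) + 1·(-2219.9)]
= -246.9 kJ/mol

ΔH° = -246.9 kJ/mol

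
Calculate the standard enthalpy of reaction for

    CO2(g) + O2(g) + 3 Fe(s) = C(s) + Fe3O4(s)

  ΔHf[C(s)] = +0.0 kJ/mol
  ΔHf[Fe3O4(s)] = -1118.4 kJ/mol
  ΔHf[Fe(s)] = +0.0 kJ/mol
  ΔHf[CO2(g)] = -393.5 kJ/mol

ΔH°rxn = -724.9 kJ/mol

ΔH°rxn = Σ nΔHf°(products) − Σ nΔHf°(reactants).
Products: 1·(+0.0) + 1·(-1118.4) = -1118.4
Reactants: 1·(-393.5) + 1·(+0.0) + 3·(+0.0) = -393.5
ΔH°rxn = (-1118.4) − (-393.5) = -724.9 kJ/mol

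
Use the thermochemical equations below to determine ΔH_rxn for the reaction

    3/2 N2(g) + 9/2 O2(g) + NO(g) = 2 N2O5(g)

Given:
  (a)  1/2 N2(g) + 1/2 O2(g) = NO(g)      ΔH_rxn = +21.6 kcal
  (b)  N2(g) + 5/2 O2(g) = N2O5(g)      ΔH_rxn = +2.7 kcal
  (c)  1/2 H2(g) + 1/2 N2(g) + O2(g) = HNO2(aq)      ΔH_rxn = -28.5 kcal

(a) reversed: -21.6 kcal
(b) × 2: (2)·(+2.7) = +5.4 kcal
(c): not needed.
ΔH_rxn = (-21.6) + (+5.4) = -16.2 kcal

ΔH_rxn = -16.2 kcal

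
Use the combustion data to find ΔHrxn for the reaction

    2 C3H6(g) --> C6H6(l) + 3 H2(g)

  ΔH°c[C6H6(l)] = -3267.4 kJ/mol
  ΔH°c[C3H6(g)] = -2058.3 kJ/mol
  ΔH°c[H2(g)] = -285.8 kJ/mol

ΔHrxn = 8.2 kJ/mol

Using ΔH = Σ nΔHc°(reactants) − Σ nΔHc°(products):
= [2·(-2058.3)] − [1·(-3267.4) + 3·(-285.8)]
= 8.2 kJ/mol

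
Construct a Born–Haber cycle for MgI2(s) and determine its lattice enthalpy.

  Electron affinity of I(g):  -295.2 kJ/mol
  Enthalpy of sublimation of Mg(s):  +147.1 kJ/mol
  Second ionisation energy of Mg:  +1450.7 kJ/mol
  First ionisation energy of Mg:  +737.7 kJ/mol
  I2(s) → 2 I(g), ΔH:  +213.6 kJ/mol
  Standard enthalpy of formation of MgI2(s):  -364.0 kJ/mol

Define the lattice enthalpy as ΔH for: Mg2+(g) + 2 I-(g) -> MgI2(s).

ΔHf° = 1·ΔHsub + 1·(ΣIE) + 1·D(I2) + 2·EA + U
-364.0 = 1·(+147.1) + 1·(+2188.4) + 1·(+213.6) + 2·(-295.2) + U
U = -364.0 − (+1958.7) = -2322.7 kJ/mol

U = -2322.7 kJ/mol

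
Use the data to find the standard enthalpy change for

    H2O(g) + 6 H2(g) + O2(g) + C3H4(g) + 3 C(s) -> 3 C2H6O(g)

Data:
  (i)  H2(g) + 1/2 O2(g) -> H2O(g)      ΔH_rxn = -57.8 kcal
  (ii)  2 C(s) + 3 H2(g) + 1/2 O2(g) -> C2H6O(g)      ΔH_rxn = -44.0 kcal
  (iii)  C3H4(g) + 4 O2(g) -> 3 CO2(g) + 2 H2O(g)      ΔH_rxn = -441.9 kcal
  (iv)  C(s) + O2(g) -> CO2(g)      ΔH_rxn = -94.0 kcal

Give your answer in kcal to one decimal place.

(i) reversed and × 3: (-3)·(-57.8) = +173.4 kcal
(ii) × 3 (scale by 3 for the 3 C2H6O(g)): (3)·(-44.0) = -132.0 kcal
(iii) as written (C3H4(g) already on the reactant side): -441.9 kcal
(iv) reversed and × 3: (-3)·(-94.0) = +282.0 kcal
Since enthalpy is a state function, ΔH_rxn = (+173.4) + (-132.0) + (-441.9) + (+282.0) = -118.5 kcal

ΔH_rxn = -118.5 kcal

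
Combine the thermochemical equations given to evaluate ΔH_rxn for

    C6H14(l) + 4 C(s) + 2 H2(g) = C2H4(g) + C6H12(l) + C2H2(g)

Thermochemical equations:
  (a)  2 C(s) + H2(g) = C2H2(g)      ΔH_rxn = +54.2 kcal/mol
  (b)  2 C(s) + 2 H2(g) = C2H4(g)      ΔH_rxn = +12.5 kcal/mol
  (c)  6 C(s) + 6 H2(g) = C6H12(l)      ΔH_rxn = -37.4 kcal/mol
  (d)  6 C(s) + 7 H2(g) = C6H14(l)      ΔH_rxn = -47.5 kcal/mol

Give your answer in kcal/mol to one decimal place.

ΔH_rxn = 76.8 kcal/mol

(a) as written: +54.2 kcal/mol
(b) as written: +12.5 kcal/mol
(c) as written: -37.4 kcal/mol
(d) reversed: +47.5 kcal/mol
Combining the equations, ΔH_rxn = (+54.2) + (+12.5) + (-37.4) + (+47.5) = 76.8 kcal/mol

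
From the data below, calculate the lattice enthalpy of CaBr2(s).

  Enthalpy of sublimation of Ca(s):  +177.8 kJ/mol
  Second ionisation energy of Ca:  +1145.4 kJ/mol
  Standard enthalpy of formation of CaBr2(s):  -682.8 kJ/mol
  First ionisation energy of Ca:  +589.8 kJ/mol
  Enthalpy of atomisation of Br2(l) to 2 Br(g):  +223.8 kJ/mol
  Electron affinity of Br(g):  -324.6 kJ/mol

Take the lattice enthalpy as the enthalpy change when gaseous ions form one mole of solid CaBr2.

U = -2170.4 kJ/mol

ΔHf° = 1·ΔHsub + 1·(ΣIE) + 1·D(Br2) + 2·EA + U
-682.8 = 1·(+177.8) + 1·(+1735.2) + 1·(+223.8) + 2·(-324.6) + U
U = -682.8 − (+1487.6) = -2170.4 kJ/mol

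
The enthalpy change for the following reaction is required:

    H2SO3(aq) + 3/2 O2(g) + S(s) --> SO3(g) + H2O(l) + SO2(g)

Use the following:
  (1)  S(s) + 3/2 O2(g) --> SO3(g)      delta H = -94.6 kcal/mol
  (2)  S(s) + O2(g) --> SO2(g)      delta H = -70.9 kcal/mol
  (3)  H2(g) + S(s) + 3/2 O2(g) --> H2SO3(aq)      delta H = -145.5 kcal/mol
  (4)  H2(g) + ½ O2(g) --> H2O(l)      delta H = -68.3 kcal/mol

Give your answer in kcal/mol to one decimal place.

(1) as written: -94.6 kcal/mol
(2) as written: -70.9 kcal/mol
(3) reversed: +145.5 kcal/mol
(4) as written: -68.3 kcal/mol
Combining the equations, delta H = (1)·(-94.6) + (1)·(-70.9) + (-1)·(-145.5) + (1)·(-68.3) = -88.3 kcal/mol

delta H = -88.3 kcal/mol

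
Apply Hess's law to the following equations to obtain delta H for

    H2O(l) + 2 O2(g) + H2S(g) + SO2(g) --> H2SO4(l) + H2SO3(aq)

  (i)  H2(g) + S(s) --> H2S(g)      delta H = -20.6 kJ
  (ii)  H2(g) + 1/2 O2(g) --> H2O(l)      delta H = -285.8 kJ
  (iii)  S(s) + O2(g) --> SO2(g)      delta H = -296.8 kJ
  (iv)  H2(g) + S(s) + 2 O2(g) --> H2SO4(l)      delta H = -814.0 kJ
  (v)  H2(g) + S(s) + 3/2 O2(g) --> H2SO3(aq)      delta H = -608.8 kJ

delta H = -819.6 kJ

(i) reversed (reverse to put H2S(g) on the reactant side): +20.6 kJ
(ii) reversed (reverse to put H2O(l) on the reactant side): +285.8 kJ
(iii) reversed (reverse to put SO2(g) on the reactant side): +296.8 kJ
(iv) as written (H2SO4(l) already on the product side): -814.0 kJ
(v) as written (H2SO3(aq) already on the product side): -608.8 kJ
delta H = (+20.6) + (+285.8) + (+296.8) + (-814.0) + (-608.8) = -819.6 kJ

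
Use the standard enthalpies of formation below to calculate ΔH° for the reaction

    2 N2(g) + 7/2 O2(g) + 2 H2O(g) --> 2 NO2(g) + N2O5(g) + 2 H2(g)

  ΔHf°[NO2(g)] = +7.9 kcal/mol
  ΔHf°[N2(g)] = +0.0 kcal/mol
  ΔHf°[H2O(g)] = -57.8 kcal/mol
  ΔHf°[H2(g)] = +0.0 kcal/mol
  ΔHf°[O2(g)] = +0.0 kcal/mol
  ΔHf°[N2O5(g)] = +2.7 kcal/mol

Products: 2·(+7.9) + 1·(+2.7) + 2·(+0.0) = +18.5
Reactants: 2·(+0.0) + 7/2·(+0.0) + 2·(-57.8) = -115.6
ΔH° = (+18.5) − (-115.6) = 134.1 kcal/mol

ΔH° = 134.1 kcal/mol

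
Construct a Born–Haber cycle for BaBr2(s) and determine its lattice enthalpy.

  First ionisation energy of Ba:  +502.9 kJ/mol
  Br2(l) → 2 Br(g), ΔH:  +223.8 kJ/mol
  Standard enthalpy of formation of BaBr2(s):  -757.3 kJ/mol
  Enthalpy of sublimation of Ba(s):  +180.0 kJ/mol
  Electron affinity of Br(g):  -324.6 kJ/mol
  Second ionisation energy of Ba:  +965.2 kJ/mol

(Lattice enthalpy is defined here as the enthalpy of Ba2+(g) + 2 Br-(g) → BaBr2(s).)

U = -1980.0 kJ/mol

ΔHf° = 1·ΔHsub + 1·(ΣIE) + 1·D(Br2) + 2·EA + U
-757.3 = 1·(+180.0) + 1·(+1468.1) + 1·(+223.8) + 2·(-324.6) + U
U = -757.3 − (+1222.7) = -1980.0 kJ/mol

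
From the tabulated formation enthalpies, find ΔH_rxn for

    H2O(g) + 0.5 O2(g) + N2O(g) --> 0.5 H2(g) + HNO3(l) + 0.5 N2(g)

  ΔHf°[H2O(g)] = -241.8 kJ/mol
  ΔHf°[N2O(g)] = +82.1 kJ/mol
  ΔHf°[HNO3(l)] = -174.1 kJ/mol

Products: 1/2·(+0.0) + 1·(-174.1) + 1/2·(+0.0) = -174.1
Reactants: 1·(-241.8) + 1/2·(+0.0) + 1·(+82.1) = -159.7
ΔH_rxn = (-174.1) − (-159.7) = -14.4 kJ/mol

ΔH_rxn = -14.4 kJ/mol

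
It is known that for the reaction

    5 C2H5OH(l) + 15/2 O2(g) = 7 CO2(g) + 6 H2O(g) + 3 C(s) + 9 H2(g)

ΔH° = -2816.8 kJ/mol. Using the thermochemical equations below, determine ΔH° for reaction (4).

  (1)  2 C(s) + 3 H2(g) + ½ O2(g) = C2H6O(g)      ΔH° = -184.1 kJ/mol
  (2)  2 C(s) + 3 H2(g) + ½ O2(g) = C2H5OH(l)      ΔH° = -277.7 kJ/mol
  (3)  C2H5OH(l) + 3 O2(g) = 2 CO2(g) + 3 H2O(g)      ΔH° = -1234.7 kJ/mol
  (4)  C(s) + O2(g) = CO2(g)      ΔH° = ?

(1): not needed.
(2) reversed and × 3: (-3)·(-277.7) = +833.1 kJ/mol
(3) × 2: (2)·(-1234.7) = -2469.4 kJ/mol
(4) × 3: contributes 3·x
-2816.8 = (+833.1) + (-2469.4) + 3·x
x = (-2816.8 − (-1636.3)) / (3) = -393.5 kJ/mol

ΔH° = -393.5 kJ/mol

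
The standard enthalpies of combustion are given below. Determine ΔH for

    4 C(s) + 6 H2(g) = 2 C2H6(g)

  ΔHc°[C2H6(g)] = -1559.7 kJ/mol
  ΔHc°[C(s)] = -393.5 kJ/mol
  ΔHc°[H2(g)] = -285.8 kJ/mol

With combustion enthalpies, reactants minus products:
= [4·(-393.5) + 6·(-285.8)] − [2·(-1559.7)]
= -169.4 kJ/mol

ΔH = -169.4 kJ/mol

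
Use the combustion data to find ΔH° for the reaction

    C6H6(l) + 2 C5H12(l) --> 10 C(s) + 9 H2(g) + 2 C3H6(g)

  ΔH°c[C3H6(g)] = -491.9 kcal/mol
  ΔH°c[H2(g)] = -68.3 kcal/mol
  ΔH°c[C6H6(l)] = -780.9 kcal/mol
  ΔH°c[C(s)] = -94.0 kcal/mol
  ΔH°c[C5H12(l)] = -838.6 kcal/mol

ΔH° = 80.4 kcal/mol

With combustion enthalpies, reactants minus products:
= [1·(-780.9) + 2·(-838.6)] − [10·(-94.0) + 9·(-68.3) + 2·(-491.9)]
= 80.4 kcal/mol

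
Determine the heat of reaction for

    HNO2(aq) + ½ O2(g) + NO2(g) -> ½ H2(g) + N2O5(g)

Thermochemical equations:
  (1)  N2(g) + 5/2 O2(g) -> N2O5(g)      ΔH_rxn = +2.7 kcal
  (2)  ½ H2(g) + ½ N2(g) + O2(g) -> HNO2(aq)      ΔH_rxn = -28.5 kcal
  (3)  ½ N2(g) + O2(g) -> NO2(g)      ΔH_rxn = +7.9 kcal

(1) as written (N2O5(g) already on the product side): +2.7 kcal
(2) reversed (HNO2(aq) must end up as a reactant): +28.5 kcal
(3) reversed (reverse to put NO2(g) on the reactant side): -7.9 kcal
ΔH_rxn = (1)·(+2.7) + (-1)·(-28.5) + (-1)·(+7.9) = 23.3 kcal

ΔH_rxn = 23.3 kcal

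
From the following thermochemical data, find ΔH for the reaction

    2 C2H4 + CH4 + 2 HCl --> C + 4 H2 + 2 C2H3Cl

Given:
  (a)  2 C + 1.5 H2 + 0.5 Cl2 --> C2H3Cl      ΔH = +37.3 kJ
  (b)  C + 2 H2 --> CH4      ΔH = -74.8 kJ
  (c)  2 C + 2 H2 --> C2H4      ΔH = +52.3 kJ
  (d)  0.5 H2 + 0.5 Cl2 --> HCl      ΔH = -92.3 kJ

(a) × 2: (2)·(+37.3) = +74.6 kJ
(b) reversed: +74.8 kJ
(c) reversed and × 2: (-2)·(+52.3) = -104.6 kJ
(d) reversed and × 2: (-2)·(-92.3) = +184.6 kJ
Since enthalpy is a state function, ΔH = (2)·(+37.3) + (-1)·(-74.8) + (-2)·(+52.3) + (-2)·(-92.3) = 229.4 kJ

ΔH = 229.4 kJ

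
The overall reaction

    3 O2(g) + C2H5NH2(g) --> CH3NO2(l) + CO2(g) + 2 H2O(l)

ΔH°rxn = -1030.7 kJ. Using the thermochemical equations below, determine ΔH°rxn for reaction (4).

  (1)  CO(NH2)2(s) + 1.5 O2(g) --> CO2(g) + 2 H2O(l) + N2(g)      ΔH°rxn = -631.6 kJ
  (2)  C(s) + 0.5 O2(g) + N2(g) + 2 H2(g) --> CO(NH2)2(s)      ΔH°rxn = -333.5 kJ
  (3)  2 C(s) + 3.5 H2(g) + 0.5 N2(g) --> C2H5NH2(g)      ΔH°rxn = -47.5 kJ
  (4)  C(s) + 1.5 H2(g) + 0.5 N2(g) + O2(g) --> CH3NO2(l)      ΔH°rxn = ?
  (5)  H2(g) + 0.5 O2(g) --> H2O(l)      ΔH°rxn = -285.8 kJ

ΔH°rxn = -113.1 kJ

(1) as written: -631.6 kJ
(2) as written: -333.5 kJ
(3) reversed: +47.5 kJ
(4) as written: contributes x
(5): not needed.
-1030.7 = (-631.6) + (-333.5) + (+47.5) + x
x = (-1030.7 − (-917.6)) / (1) = -113.1 kJ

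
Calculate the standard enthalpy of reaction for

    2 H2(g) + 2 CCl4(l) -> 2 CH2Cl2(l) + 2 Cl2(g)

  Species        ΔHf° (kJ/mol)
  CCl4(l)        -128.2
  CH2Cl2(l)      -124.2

ΔHrxn = 8.0 kJ/mol

ΔH°rxn = Σ nΔHf°(products) − Σ nΔHf°(reactants).
Products: 2·(-124.2) + 2·(+0.0) = -248.4
Reactants: 2·(+0.0) + 2·(-128.2) = -256.4
ΔHrxn = (-248.4) − (-256.4) = 8.0 kJ/mol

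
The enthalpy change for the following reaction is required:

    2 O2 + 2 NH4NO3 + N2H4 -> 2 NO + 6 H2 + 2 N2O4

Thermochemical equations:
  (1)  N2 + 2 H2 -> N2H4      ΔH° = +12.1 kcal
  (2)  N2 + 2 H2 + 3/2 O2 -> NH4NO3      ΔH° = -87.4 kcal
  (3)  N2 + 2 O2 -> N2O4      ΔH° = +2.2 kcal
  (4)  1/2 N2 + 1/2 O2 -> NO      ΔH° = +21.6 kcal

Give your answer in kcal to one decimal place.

(1) reversed (reverse to put N2H4 on the reactant side): -12.1 kcal
(2) reversed and × 2 (reverse to put NH4NO3 on the reactant side; ×2 to match 2 NH4NO3 in the target): (-2)·(-87.4) = +174.8 kcal
(3) × 2 (scale by 2 for the 2 N2O4): (2)·(+2.2) = +4.4 kcal
(4) × 2 (scale by 2 for the 2 NO): (2)·(+21.6) = +43.2 kcal
By Hess's law, ΔH° = (-12.1) + (+174.8) + (+4.4) + (+43.2) = 210.3 kcal

ΔH° = 210.3 kcal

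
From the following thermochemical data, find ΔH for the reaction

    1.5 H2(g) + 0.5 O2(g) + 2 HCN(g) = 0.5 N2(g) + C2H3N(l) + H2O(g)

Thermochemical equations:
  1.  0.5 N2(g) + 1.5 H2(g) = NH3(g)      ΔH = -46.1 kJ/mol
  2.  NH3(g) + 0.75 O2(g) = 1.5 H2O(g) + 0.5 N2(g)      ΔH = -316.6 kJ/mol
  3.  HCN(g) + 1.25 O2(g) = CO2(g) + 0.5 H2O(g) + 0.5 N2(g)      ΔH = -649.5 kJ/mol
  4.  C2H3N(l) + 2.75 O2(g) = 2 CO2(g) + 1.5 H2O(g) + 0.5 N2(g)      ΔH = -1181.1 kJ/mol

ΔH = -480.6 kJ/mol

eq. 1 as written: -46.1 kJ/mol
eq. 2 as written: -316.6 kJ/mol
eq. 3 × 2: (2)·(-649.5) = -1299.0 kJ/mol
eq. 4 reversed: +1181.1 kJ/mol
ΔH = (1)·(-46.1) + (1)·(-316.6) + (2)·(-649.5) + (-1)·(-1181.1) = -480.6 kJ/mol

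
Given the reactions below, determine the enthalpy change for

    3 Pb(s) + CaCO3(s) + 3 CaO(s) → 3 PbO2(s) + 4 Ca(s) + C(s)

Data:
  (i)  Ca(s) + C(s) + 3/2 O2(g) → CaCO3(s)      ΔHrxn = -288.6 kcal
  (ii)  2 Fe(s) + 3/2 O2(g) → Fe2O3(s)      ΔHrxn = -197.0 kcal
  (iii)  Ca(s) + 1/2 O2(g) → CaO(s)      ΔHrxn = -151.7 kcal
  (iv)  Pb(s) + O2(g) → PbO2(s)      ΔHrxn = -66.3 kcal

ΔHrxn = 544.8 kcal

(i) reversed: +288.6 kcal
(ii): not needed.
(iii) reversed and × 3: (-3)·(-151.7) = +455.1 kcal
(iv) × 3: (3)·(-66.3) = -198.9 kcal
ΔHrxn = (-1)·(-288.6) + (-3)·(-151.7) + (3)·(-66.3) = 544.8 kcal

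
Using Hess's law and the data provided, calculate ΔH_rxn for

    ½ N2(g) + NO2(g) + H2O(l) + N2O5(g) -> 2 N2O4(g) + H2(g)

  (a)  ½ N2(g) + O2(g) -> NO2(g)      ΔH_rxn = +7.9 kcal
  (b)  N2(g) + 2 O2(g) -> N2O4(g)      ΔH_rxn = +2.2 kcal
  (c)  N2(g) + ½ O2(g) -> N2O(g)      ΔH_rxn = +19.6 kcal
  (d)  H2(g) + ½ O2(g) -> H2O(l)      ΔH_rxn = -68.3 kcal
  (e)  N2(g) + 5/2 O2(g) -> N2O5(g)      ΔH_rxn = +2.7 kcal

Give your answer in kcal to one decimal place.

ΔH_rxn = 62.1 kcal

(a) reversed (NO2(g) must end up as a reactant): -7.9 kcal
(b) × 2 (scale by 2 for the 2 N2O4(g)): (2)·(+2.2) = +4.4 kcal
(c): not needed (N2O(g) appears nowhere else).
(d) reversed (reverse to put H2O(l) on the reactant side): +68.3 kcal
(e) reversed (N2O5(g) must end up as a reactant): -2.7 kcal
ΔH_rxn = (-7.9) + (+4.4) + (+68.3) + (-2.7) = 62.1 kcal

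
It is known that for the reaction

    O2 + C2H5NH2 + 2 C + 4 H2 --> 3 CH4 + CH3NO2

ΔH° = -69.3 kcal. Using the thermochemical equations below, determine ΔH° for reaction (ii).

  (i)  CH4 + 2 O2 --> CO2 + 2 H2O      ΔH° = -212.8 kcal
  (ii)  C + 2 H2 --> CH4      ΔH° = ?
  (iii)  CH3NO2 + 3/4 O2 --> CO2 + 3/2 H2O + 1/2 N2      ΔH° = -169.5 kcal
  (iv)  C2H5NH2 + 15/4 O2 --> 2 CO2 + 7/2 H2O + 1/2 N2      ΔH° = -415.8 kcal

(i) reversed: +212.8 kcal
(ii) × 2: contributes 2·x
(iii) reversed: +169.5 kcal
(iv) as written: -415.8 kcal
-69.3 = (+212.8) + (+169.5) + (-415.8) + 2·x
x = (-69.3 − (-33.5)) / (2) = -17.9 kcal

ΔH° = -17.9 kcal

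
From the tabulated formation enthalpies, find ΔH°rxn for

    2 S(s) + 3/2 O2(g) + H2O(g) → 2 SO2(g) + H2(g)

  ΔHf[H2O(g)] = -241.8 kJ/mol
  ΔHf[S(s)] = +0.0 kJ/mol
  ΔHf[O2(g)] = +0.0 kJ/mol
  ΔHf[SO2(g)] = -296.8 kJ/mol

ΔH°rxn = -351.8 kJ/mol

Products: 2·(-296.8) + 1·(+0.0) = -593.6
Reactants: 2·(+0.0) + 3/2·(+0.0) + 1·(-241.8) = -241.8
ΔH°rxn = (-593.6) − (-241.8) = -351.8 kJ/mol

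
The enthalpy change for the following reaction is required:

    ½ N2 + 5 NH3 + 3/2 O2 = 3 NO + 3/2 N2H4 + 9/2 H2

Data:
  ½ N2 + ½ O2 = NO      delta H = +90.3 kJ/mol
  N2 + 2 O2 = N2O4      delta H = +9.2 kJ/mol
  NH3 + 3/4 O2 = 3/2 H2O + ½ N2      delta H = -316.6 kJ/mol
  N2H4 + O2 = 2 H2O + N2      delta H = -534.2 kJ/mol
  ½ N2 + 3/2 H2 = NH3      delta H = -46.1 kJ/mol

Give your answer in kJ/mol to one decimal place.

delta H = 577.3 kJ/mol

equation 1 × 3: (3)·(+90.3) = +270.9 kJ/mol
equation 2: not needed.
equation 3 × 2: (2)·(-316.6) = -633.2 kJ/mol
equation 4 reversed and × 3/2: (-3/2)·(-534.2) = +801.3 kJ/mol
equation 5 reversed and × 3: (-3)·(-46.1) = +138.3 kJ/mol
Since enthalpy is a state function, delta H = (+270.9) + (-633.2) + (+801.3) + (+138.3) = 577.3 kJ/mol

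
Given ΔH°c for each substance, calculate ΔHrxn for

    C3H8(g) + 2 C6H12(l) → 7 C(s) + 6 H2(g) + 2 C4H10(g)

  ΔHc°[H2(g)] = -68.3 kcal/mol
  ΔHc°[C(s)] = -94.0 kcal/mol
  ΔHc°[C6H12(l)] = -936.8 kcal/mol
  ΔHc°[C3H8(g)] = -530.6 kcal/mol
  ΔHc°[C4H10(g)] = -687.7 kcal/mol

With combustion enthalpies, reactants minus products:
= [1·(-530.6) + 2·(-936.8)] − [7·(-94.0) + 6·(-68.3) + 2·(-687.7)]
= 39.0 kcal/mol

ΔHrxn = 39.0 kcal/mol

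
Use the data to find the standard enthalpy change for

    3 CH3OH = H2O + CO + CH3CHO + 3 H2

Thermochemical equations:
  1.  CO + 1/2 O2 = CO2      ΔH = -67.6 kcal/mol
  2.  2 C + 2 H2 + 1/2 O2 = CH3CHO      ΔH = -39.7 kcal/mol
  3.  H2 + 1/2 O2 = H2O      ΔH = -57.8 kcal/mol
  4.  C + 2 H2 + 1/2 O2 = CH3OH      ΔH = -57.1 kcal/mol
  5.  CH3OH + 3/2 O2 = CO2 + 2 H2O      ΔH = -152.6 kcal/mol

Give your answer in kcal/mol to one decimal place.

eq. 1 reversed (CO must end up as a product): +67.6 kcal/mol
eq. 2 as written (CH3CHO already on the product side): -39.7 kcal/mol
eq. 3 reversed: +57.8 kcal/mol
eq. 4 reversed and × 2: (-2)·(-57.1) = +114.2 kcal/mol
eq. 5 as written: -152.6 kcal/mol
ΔH = (-1)·(-67.6) + (1)·(-39.7) + (-1)·(-57.8) + (-2)·(-57.1) + (1)·(-152.6) = 47.3 kcal/mol

ΔH = 47.3 kcal/mol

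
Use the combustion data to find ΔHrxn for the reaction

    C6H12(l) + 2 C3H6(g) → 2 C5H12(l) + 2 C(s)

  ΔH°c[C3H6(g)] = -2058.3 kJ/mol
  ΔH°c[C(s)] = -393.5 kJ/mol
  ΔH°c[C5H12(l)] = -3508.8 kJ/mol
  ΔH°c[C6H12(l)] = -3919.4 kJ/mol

With combustion enthalpies, reactants minus products:
= [1·(-3919.4) + 2·(-2058.3)] − [2·(-3508.8) + 2·(-393.5)]
= -231.4 kJ/mol

ΔHrxn = -231.4 kJ/mol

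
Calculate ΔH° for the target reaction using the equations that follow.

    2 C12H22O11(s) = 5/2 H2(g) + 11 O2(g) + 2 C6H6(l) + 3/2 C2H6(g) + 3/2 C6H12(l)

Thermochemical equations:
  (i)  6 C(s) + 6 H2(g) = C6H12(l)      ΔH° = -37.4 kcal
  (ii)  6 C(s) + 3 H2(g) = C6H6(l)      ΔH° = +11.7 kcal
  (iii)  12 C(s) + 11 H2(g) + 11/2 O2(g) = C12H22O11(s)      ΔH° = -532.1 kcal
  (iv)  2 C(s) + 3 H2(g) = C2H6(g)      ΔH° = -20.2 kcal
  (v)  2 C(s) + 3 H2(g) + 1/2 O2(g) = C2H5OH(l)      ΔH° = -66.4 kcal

(i) × 3/2: (3/2)·(-37.4) = -56.1 kcal
(ii) × 2: (2)·(+11.7) = +23.4 kcal
(iii) reversed and × 2: (-2)·(-532.1) = +1064.2 kcal
(iv) × 3/2: (3/2)·(-20.2) = -30.3 kcal
(v): not needed.
Since enthalpy is a state function, ΔH° = (3/2)·(-37.4) + (2)·(+11.7) + (-2)·(-532.1) + (3/2)·(-20.2) = 1001.2 kcal

ΔH° = 1001.2 kcal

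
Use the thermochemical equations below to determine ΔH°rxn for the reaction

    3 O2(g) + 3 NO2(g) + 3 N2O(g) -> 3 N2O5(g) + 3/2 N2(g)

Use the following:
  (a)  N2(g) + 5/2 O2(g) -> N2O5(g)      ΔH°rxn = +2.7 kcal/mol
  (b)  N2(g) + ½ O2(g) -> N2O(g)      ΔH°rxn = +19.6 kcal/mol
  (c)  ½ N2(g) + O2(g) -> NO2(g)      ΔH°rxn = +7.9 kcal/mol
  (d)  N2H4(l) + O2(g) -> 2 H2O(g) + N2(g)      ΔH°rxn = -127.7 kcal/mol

(a) × 3: (3)·(+2.7) = +8.1 kcal/mol
(b) reversed and × 3: (-3)·(+19.6) = -58.8 kcal/mol
(c) reversed and × 3: (-3)·(+7.9) = -23.7 kcal/mol
(d): not needed.
Since enthalpy is a state function, ΔH°rxn = (3)·(+2.7) + (-3)·(+19.6) + (-3)·(+7.9) = -74.4 kcal/mol

ΔH°rxn = -74.4 kcal/mol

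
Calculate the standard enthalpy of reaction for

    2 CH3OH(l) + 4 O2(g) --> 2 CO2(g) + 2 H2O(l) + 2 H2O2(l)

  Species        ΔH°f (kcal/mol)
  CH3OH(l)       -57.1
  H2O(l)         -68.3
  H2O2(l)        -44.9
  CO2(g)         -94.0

ΔH° = -300.2 kcal/mol

Products: 2·(-94.0) + 2·(-68.3) + 2·(-44.9) = -414.4
Reactants: 2·(-57.1) + 4·(+0.0) = -114.2
ΔH° = (-414.4) − (-114.2) = -300.2 kcal/mol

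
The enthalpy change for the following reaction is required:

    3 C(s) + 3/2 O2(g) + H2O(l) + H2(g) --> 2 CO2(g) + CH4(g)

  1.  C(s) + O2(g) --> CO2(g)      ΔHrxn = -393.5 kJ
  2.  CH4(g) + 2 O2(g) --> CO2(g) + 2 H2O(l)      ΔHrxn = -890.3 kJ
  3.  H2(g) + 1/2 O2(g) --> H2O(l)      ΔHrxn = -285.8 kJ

eq. 1 × 3 (×3 to match 3 C(s) in the target): (3)·(-393.5) = -1180.5 kJ
eq. 2 reversed (CH4(g) must end up as a product): +890.3 kJ
eq. 3 as written (H2(g) already on the reactant side): -285.8 kJ
Since enthalpy is a state function, ΔHrxn = (-1180.5) + (+890.3) + (-285.8) = -576.0 kJ

ΔHrxn = -576.0 kJ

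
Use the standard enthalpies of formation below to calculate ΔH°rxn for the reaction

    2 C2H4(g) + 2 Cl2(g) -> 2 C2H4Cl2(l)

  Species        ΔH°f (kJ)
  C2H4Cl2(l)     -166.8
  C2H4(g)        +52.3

Products: 2·(-166.8) = -333.6
Reactants: 2·(+52.3) + 2·(+0.0) = +104.6
ΔH°rxn = (-333.6) − (+104.6) = -438.2 kJ

ΔH°rxn = -438.2 kJ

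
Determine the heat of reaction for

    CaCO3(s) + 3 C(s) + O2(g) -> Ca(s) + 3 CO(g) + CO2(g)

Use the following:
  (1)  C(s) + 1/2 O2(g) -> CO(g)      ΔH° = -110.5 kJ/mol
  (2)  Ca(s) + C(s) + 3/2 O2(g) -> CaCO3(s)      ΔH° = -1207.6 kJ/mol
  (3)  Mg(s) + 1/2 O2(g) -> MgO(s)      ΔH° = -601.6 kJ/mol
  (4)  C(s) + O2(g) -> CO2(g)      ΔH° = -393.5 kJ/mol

ΔH° = 482.6 kJ/mol

(1) × 3 (scale by 3 for the 3 CO(g)): (3)·(-110.5) = -331.5 kJ/mol
(2) reversed (reverse to put CaCO3(s) on the reactant side): +1207.6 kJ/mol
(3): not needed (MgO(s) appears nowhere else).
(4) as written (CO2(g) already on the product side): -393.5 kJ/mol
ΔH° = (3)·(-110.5) + (-1)·(-1207.6) + (1)·(-393.5) = 482.6 kJ/mol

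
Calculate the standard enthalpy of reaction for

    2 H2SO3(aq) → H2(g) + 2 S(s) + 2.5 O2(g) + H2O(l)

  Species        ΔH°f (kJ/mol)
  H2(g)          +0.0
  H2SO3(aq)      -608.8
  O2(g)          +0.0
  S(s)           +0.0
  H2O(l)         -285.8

ΔH°rxn = 931.8 kJ/mol

Products: 1·(+0.0) + 2·(+0.0) + 5/2·(+0.0) + 1·(-285.8) = -285.8
Reactants: 2·(-608.8) = -1217.6
ΔH°rxn = (-285.8) − (-1217.6) = 931.8 kJ/mol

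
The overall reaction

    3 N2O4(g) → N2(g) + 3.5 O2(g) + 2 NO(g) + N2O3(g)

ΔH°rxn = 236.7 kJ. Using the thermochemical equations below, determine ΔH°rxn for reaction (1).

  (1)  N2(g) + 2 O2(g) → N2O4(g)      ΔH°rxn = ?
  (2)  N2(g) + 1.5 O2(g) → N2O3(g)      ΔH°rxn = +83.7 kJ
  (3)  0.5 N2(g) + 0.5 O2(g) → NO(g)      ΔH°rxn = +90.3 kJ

ΔH°rxn = 9.2 kJ

(1) reversed and × 3 (N2O4(g) must end up as a reactant; ×3 to match 3 N2O4(g) in the target): contributes −3·x
(2) as written (N2O3(g) already on the product side): +83.7 kJ
(3) × 2 (×2 to match 2 NO(g) in the target): (2)·(+90.3) = +180.6 kJ
+236.7 = (+83.7) + (+180.6) − 3·x
x = (+236.7 − (+264.3)) / (-3) = 9.2 kJ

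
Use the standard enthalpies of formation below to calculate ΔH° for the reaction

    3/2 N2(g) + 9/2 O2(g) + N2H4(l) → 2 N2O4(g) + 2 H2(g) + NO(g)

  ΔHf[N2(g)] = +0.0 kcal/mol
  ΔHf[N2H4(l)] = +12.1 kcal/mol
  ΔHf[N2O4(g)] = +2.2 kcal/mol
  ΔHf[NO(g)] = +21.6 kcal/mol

Products: 2·(+2.2) + 2·(+0.0) + 1·(+21.6) = +26.0
Reactants: 3/2·(+0.0) + 9/2·(+0.0) + 1·(+12.1) = +12.1
ΔH° = (+26.0) − (+12.1) = 13.9 kcal/mol

ΔH° = 13.9 kcal/mol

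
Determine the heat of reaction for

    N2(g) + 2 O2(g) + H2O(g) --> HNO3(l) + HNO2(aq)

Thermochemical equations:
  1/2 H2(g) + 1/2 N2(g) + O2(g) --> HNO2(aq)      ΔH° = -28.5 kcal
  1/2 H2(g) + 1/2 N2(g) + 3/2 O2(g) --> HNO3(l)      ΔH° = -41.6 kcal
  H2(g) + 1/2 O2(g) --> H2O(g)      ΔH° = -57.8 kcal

equation 1 as written: -28.5 kcal
equation 2 as written: -41.6 kcal
equation 3 reversed: +57.8 kcal
ΔH° = (1)·(-28.5) + (1)·(-41.6) + (-1)·(-57.8) = -12.3 kcal

ΔH° = -12.3 kcal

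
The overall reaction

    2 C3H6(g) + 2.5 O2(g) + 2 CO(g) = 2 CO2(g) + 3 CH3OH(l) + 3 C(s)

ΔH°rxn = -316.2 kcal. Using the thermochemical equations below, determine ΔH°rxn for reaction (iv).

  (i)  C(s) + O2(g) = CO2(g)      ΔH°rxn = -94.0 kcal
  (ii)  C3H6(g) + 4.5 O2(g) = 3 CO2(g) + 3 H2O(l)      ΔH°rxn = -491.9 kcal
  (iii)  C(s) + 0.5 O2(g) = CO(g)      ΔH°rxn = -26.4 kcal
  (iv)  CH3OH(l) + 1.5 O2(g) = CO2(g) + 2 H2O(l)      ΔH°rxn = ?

ΔH°rxn = -173.6 kcal

(i) reversed: +94.0 kcal
(ii) × 2: (2)·(-491.9) = -983.8 kcal
(iii) reversed and × 2: (-2)·(-26.4) = +52.8 kcal
(iv) reversed and × 3: contributes −3·x
-316.2 = (+94.0) + (-983.8) + (+52.8) − 3·x
x = (-316.2 − (-837.0)) / (-3) = -173.6 kcal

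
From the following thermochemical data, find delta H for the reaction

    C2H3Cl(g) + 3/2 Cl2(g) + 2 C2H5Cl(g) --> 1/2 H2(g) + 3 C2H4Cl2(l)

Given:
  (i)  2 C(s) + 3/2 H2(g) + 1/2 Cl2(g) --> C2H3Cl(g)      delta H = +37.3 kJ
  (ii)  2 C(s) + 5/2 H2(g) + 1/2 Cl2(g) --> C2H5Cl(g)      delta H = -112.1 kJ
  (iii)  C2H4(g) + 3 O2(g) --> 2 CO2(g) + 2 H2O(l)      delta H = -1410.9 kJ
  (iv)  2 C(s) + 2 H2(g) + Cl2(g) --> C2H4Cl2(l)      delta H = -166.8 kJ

delta H = -313.5 kJ

(i) reversed: -37.3 kJ
(ii) reversed and × 2: (-2)·(-112.1) = +224.2 kJ
(iii): not needed.
(iv) × 3: (3)·(-166.8) = -500.4 kJ
delta H = (-1)·(+37.3) + (-2)·(-112.1) + (3)·(-166.8) = -313.5 kJ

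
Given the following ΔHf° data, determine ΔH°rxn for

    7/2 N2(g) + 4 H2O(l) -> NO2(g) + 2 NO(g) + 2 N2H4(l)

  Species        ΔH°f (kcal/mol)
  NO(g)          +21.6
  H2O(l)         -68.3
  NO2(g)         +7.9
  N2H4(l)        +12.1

ΔH°rxn = Σ nΔHf°(products) − Σ nΔHf°(reactants).
Products: 1·(+7.9) + 2·(+21.6) + 2·(+12.1) = +75.3
Reactants: 7/2·(+0.0) + 4·(-68.3) = -273.2
ΔH°rxn = (+75.3) − (-273.2) = 348.5 kcal/mol

ΔH°rxn = 348.5 kcal/mol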